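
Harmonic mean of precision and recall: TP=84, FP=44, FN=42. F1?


Precision = 84/128 = 0.6562
Recall = 84/126 = 0.6667
F1 = 2·P·R/(P+R) = 2·TP/(2·TP+FP+FN) = 168/(168+44+42) = 168/254 = 0.6614

0.6614


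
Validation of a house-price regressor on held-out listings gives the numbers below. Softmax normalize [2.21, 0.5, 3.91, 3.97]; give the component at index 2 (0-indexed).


Exponentials: e^2.21=9.1157, e^0.5=1.6487, e^3.91=49.899, e^3.97=52.9845
Sum = 113.6479
Softmax = [0.0802, 0.0145, 0.4391, 0.4662]
p[2] = 49.899/113.6479 = 0.4391

0.4391


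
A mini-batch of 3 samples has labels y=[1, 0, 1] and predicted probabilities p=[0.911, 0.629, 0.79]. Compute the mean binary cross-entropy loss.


L[0] = -ln(0.911) = 0.0932
L[1] = -ln(1-0.629) = -ln(0.371) = 0.9916
L[2] = -ln(0.79) = 0.2357
mean = (0.0932 + 0.9916 + 0.2357)/3 = 0.4402

0.4402


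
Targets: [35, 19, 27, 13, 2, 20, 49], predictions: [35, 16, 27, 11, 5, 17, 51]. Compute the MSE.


Squared errors: (35-35)²=0, (19-16)²=9, (27-27)²=0, (13-11)²=4, (2-5)²=9, (20-17)²=9, (49-51)²=4
Sum = 35
MSE = 35/7 = 5

5


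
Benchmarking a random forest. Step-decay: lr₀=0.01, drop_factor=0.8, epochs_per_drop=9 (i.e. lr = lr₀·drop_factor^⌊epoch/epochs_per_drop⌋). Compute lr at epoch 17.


n_drops = ⌊17/9⌋ = 1
lr = 0.01·0.8^1 = 0.01·0.8 = 0.008

0.008


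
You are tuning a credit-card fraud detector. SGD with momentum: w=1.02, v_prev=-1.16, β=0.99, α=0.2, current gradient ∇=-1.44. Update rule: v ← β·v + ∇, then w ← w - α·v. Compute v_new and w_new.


v_new = 0.99·-1.16 - 1.44 = -1.1484 - 1.44 = -2.5884
w_new = 1.02 - 0.2·-2.5884 = 1.02 + 0.51768 = 1.53768

v_new=-2.5884, w_new=1.53768


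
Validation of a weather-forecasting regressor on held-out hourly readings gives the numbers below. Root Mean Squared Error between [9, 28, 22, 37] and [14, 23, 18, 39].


MSE = 70/4 = 17.5
RMSE = √(70/4) = 4.1833

4.1833


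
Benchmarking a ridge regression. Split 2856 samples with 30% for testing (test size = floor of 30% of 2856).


Test = ⌊2856·30/100⌋ = 856
Train = 2856 - 856 = 2000

Train: 2000, Test: 856


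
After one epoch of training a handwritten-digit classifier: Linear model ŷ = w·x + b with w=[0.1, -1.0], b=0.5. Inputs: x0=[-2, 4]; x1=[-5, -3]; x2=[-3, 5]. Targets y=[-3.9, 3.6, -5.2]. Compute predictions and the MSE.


ŷ0 = (0.1)·(-2) + (-1.0)·(4) + 0.5 = -3.7
ŷ1 = (0.1)·(-5) + (-1.0)·(-3) + 0.5 = 3.0
ŷ2 = (0.1)·(-3) + (-1.0)·(5) + 0.5 = -4.8
errors² = [0.04, 0.36, 0.16]
MSE = 0.5600/3 = 0.1867

0.1867


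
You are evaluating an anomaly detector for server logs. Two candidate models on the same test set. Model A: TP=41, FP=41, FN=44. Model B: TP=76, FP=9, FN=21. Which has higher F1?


Model A: P=41/82=0.5, R=41/85=0.4824, F1=2PR/(P+R)=2TP/(2TP+FP+FN)=82/167=0.491
Model B: P=76/85=0.8941, R=76/97=0.7835, F1=2PR/(P+R)=2TP/(2TP+FP+FN)=152/182=0.8352
0.491 < 0.8352 → Model B

Model B


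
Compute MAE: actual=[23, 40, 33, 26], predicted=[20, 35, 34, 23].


Absolute errors: |23-20|=3, |40-35|=5, |33-34|=1, |26-23|=3
Sum = 12
MAE = 12/4 = 3

3


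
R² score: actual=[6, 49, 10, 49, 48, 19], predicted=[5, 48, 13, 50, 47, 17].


ȳ = 30.1667
SS_res = Σ(y-ŷ)² = 17
SS_tot = Σ(y-ȳ)² = 2142.83
R² = 1 - SS_res/SS_tot = 1 - 0.0079 = 0.9921

0.9921


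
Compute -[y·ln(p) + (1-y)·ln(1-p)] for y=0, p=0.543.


BCE = -[y·ln(p) + (1-y)·ln(1-p)]
= -0 - 1·ln(1-0.543)
= -ln(0.457) = 0.7831

0.7831


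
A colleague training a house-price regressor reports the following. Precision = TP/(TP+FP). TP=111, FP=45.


Precision = TP/(TP+FP)
= 111/(111+45)
= 111/156 = 71.15%

71.15%


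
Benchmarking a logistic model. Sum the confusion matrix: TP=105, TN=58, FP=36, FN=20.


Total = TP + TN + FP + FN
= 105 + 58 + 36 + 20
= 219
(Predicted positive: 141, predicted negative: 78)

219


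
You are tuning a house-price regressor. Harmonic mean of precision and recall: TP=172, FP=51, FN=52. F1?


Precision = 172/223 = 0.7713
Recall = 172/224 = 0.7679
F1 = 2·P·R/(P+R) = 2·TP/(2·TP+FP+FN) = 344/(344+51+52) = 344/447 = 0.7696

0.7696


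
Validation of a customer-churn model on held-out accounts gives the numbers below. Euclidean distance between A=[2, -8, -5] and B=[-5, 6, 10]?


d = √((2+ 5)² + (-8-6)² + (-5-10)²)
  = √(49 + 196 + 225)
  = √470 = 21.6795

21.6795


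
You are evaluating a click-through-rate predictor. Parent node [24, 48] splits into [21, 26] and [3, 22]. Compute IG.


Parent = [24, 48], H_parent = 0.9183
H_left = 0.9918 (n=47), H_right = 0.5294 (n=25)
H_children = (47/72)·0.9918 + (25/72)·0.5294 = 0.8312
IG = 0.9183 - 0.8312 = 0.0871

0.0871


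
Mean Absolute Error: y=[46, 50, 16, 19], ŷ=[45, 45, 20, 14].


Absolute errors: |46-45|=1, |50-45|=5, |16-20|=4, |19-14|=5
Sum = 15
MAE = 15/4 = 15/4

15/4


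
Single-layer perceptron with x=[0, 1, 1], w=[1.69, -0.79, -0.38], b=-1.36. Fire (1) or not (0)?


z = (0)·(1.69) + (1)·(-0.79) + (1)·(-0.38) - 1.36
  = -2.53
step(z) = 0 (z<0)

0


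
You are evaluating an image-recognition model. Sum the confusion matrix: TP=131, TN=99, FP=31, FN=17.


Total = TP + TN + FP + FN
= 131 + 99 + 31 + 17
= 278
(Predicted positive: 162, predicted negative: 116)

278


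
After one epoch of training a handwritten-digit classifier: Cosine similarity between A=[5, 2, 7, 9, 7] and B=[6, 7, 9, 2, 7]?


A·B = 5·6 + 2·7 + 7·9 + 9·2 + 7·7 = 174
‖A‖ = √208 = 14.4222, ‖B‖ = √219 = 14.7986
cos = 174/(√208·√219) = 174/√45552 = 0.8153

0.8153


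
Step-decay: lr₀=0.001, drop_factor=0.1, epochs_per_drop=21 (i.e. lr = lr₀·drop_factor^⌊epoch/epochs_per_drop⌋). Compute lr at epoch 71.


n_drops = ⌊71/21⌋ = 3
lr = 0.001·0.1^3 = 0.001·0.001 = 0.000001

0.000001


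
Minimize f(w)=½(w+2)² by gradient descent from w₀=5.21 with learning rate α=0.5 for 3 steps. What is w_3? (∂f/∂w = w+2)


step 1: grad = 5.21+2 = 7.21; w = 5.21 - 0.5·(7.21) = 1.605
step 2: grad = 1.605+2 = 3.605; w = 1.605 - 0.5·(3.605) = -0.1975
step 3: grad = -0.1975+2 = 1.8025; w = -0.1975 - 0.5·(1.8025) = -1.09875

-1.09875


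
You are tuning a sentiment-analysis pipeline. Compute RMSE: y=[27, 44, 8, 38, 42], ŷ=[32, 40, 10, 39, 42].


MSE = 46/5 = 9.2
RMSE = √(46/5) = 3.0332

3.0332


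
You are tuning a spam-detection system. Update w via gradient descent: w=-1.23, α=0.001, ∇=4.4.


w_new = w - α·∇
= -1.23 - 0.001·4.4
= -1.23 - 0.0044
= -1.2344

-1.2344


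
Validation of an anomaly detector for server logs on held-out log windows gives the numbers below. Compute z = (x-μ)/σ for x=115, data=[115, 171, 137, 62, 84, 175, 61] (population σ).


μ = 115, σ = 44.571
z = (115 - 115)/44.571 = 0.0

0.0


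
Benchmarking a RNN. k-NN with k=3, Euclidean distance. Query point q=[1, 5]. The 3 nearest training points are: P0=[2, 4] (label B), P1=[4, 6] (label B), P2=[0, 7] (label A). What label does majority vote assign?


d(q,P0) = 1.4142  (label B)
d(q,P1) = 3.1623  (label B)
d(q,P2) = 2.2361  (label A)
Votes: A=1, B=2
Majority → B

B


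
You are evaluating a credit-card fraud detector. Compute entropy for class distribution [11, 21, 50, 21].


Probabilities: [11/103, 21/103, 50/103, 21/103] ≈ [0.1068, 0.2039, 0.4854, 0.2039]
H = -((11/103)·log₂(11/103) + (21/103)·log₂(21/103) + (50/103)·log₂(50/103) + (21/103)·log₂(21/103))
  = 1.7863 bits

1.7863 bits


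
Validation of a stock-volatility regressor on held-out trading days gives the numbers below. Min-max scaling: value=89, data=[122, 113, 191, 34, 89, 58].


min=34, max=191
(89-34)/(191-34) = 55/157 = 0.3503

0.3503


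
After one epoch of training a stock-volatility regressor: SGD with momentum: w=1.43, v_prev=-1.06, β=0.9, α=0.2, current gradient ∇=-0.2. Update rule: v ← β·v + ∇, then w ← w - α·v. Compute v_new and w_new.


v_new = 0.9·-1.06 - 0.2 = -0.954 - 0.2 = -1.154
w_new = 1.43 - 0.2·-1.154 = 1.43 + 0.2308 = 1.6608

v_new=-1.154, w_new=1.6608


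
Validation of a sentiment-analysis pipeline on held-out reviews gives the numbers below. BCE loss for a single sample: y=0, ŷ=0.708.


BCE = -[y·ln(p) + (1-y)·ln(1-p)]
= -0 - 1·ln(1-0.708)
= -ln(0.292) = 1.231

1.231


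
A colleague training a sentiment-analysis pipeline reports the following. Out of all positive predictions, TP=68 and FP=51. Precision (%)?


Precision = TP/(TP+FP)
= 68/(68+51)
= 68/119 = 57.14%

57.14%


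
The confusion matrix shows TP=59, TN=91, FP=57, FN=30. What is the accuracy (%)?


Accuracy = (TP+TN)/(TP+TN+FP+FN)
= (59+91)/(237)
= 150/237 = 63.29%

63.29%


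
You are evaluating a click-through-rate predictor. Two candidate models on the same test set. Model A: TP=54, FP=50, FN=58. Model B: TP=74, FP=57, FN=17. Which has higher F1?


Model A: P=54/104=0.5192, R=54/112=0.4821, F1=2PR/(P+R)=2TP/(2TP+FP+FN)=108/216=0.5
Model B: P=74/131=0.5649, R=74/91=0.8132, F1=2PR/(P+R)=2TP/(2TP+FP+FN)=148/222=0.6667
0.5 < 0.6667 → Model B

Model B


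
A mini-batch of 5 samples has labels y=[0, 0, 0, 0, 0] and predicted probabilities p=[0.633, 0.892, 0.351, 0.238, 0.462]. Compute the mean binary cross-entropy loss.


L[0] = -ln(1-0.633) = -ln(0.367) = 1.0024
L[1] = -ln(1-0.892) = -ln(0.108) = 2.2256
L[2] = -ln(1-0.351) = -ln(0.649) = 0.4323
L[3] = -ln(1-0.238) = -ln(0.762) = 0.2718
L[4] = -ln(1-0.462) = -ln(0.538) = 0.6199
mean = (1.0024 + 2.2256 + 0.4323 + 0.2718 + 0.6199)/5 = 0.9104

0.9104


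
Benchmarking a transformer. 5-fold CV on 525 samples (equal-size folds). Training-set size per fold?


Fold size = 525/5 = 105
Training per fold = 525 - 105 = 420

420


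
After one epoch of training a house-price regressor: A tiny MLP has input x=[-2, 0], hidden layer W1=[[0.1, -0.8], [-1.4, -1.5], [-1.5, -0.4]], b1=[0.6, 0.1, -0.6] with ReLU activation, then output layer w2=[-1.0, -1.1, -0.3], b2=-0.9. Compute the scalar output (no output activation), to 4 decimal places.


z1[0] = (0.1)·(-2) + (-0.8)·(0) + 0.6 = 0.4
z1[1] = (-1.4)·(-2) + (-1.5)·(0) + 0.1 = 2.9
z1[2] = (-1.5)·(-2) + (-0.4)·(0) - 0.6 = 2.4
h = ReLU(z1) = [0.4, 2.9, 2.4]
output = (-1.0)·(0.4) + (-1.1)·(2.9) + (-0.3)·(2.4) - 0.9 = -5.21

-5.21


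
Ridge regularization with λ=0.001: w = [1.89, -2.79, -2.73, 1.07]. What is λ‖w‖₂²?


‖w‖₂² = (1.89)² + (-2.79)² + (-2.73)² + (1.07)²
     = 3.5721 + 7.7841 + 7.4529 + 1.1449
     = 19.954
λ·‖w‖₂² = 0.001·19.954 = 0.019954

0.019954


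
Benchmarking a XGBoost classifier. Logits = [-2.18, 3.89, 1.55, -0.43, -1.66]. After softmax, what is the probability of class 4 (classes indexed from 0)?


Exponentials: e^-2.18=0.113, e^3.89=48.9109, e^1.55=4.7115, e^-0.43=0.6505, e^-1.66=0.1901
Sum = 54.576
Softmax = [0.0021, 0.8962, 0.0863, 0.0119, 0.0035]
p[4] = 0.1901/54.576 = 0.0035

0.0035


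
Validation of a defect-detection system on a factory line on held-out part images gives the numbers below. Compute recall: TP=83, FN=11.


Recall = TP/(TP+FN)
= 83/(83+11)
= 83/94 = 88.3%

88.3%


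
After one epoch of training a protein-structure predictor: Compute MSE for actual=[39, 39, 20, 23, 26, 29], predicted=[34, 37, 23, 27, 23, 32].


Squared errors: (39-34)²=25, (39-37)²=4, (20-23)²=9, (23-27)²=16, (26-23)²=9, (29-32)²=9
Sum = 72
MSE = 72/6 = 12

12


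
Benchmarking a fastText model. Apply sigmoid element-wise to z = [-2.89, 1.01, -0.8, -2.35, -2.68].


σ(-2.89) = 1/(1+e^2.89) = 0.0527
σ(1.01) = 1/(1+e^-1.01) = 0.733
σ(-0.8) = 1/(1+e^0.8) = 0.31
σ(-2.35) = 1/(1+e^2.35) = 0.0871
σ(-2.68) = 1/(1+e^2.68) = 0.0642
result = [0.0527, 0.733, 0.31, 0.0871, 0.0642]

[0.0527, 0.733, 0.31, 0.0871, 0.0642]


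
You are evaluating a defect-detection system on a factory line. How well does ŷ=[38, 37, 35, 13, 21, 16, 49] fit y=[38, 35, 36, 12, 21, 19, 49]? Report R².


ȳ = 30
SS_res = Σ(y-ŷ)² = 15
SS_tot = Σ(y-ȳ)² = 1012
R² = 1 - SS_res/SS_tot = 1 - 0.0148 = 0.9852

0.9852


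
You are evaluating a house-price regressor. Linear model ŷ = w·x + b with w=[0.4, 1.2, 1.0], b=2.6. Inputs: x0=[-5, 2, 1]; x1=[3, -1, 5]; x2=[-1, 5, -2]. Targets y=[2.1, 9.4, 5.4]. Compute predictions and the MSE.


ŷ0 = (0.4)·(-5) + (1.2)·(2) + (1.0)·(1) + 2.6 = 4.0
ŷ1 = (0.4)·(3) + (1.2)·(-1) + (1.0)·(5) + 2.6 = 7.6
ŷ2 = (0.4)·(-1) + (1.2)·(5) + (1.0)·(-2) + 2.6 = 6.2
errors² = [3.61, 3.24, 0.64]
MSE = 7.4900/3 = 2.4967

2.4967


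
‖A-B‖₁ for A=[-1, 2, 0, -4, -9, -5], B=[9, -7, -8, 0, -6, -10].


d = |-1-9| + |2+ 7| + |0+ 8| + |-4-0| + |-9+ 6| + |-5+ 10|
  = 10 + 9 + 8 + 4 + 3 + 5
  = 39

39


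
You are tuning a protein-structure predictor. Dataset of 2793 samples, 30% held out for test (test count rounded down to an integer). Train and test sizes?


Test = ⌊2793·30/100⌋ = 837
Train = 2793 - 837 = 1956

Train: 1956, Test: 837


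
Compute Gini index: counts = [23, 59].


Probabilities: [23/82, 59/82] ≈ [0.2805, 0.7195]
Σpᵢ² = (529 + 3481)/82² = 4010/6724
Gini = 1 - Σpᵢ² = 1 - 4010/6724 = 0.4036

0.4036


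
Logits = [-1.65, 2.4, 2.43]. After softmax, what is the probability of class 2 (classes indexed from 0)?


Exponentials: e^-1.65=0.192, e^2.4=11.0232, e^2.43=11.3589
Sum = 22.5741
Softmax = [0.0085, 0.4883, 0.5032]
p[2] = 11.3589/22.5741 = 0.5032

0.5032


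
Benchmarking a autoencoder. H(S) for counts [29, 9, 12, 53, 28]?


Probabilities: [29/131, 9/131, 12/131, 53/131, 28/131] ≈ [0.2214, 0.0687, 0.0916, 0.4046, 0.2137]
H = -((29/131)·log₂(29/131) + (9/131)·log₂(9/131) + (12/131)·log₂(12/131) + (53/131)·log₂(53/131) + (28/131)·log₂(28/131))
  = 2.0669 bits

2.0669 bits


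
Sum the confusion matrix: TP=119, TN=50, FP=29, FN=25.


Total = TP + TN + FP + FN
= 119 + 50 + 29 + 25
= 223
(Predicted positive: 148, predicted negative: 75)

223


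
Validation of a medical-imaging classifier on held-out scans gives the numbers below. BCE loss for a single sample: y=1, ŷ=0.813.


BCE = -[y·ln(p) + (1-y)·ln(1-p)]
= -1·ln(0.813) - 0
= -ln(0.813) = 0.207

0.207


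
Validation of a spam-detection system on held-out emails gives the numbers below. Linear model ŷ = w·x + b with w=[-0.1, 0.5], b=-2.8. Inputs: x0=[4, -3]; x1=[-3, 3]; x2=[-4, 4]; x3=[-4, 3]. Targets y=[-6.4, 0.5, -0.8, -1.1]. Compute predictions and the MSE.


ŷ0 = (-0.1)·(4) + (0.5)·(-3) - 2.8 = -4.7
ŷ1 = (-0.1)·(-3) + (0.5)·(3) - 2.8 = -1.0
ŷ2 = (-0.1)·(-4) + (0.5)·(4) - 2.8 = -0.4
ŷ3 = (-0.1)·(-4) + (0.5)·(3) - 2.8 = -0.9
errors² = [2.89, 2.25, 0.16, 0.04]
MSE = 5.3400/4 = 1.335

1.335


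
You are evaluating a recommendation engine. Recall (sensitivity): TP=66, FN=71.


Recall = TP/(TP+FN)
= 66/(66+71)
= 66/137 = 48.18%

48.18%


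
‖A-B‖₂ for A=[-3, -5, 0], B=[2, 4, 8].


d = √((-3-2)² + (-5-4)² + (0-8)²)
  = √(25 + 81 + 64)
  = √170 = 13.0384

13.0384


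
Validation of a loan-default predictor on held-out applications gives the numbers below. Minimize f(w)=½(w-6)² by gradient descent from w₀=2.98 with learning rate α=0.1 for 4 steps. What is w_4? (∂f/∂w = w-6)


step 1: grad = 2.98-6 = -3.02; w = 2.98 - 0.1·(-3.02) = 3.282
step 2: grad = 3.282-6 = -2.718; w = 3.282 - 0.1·(-2.718) = 3.5538
step 3: grad = 3.5538-6 = -2.4462; w = 3.5538 - 0.1·(-2.4462) = 3.79842
step 4: grad = 3.79842-6 = -2.20158; w = 3.79842 - 0.1·(-2.20158) = 4.018578

4.018578


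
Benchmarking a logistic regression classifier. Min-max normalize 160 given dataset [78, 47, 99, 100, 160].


min=47, max=160
(160-47)/(160-47) = 113/113 = 1.0

1.0


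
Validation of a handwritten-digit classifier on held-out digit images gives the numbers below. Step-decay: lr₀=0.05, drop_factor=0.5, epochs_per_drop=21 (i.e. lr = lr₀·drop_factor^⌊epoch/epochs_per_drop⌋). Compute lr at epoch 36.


n_drops = ⌊36/21⌋ = 1
lr = 0.05·0.5^1 = 0.05·0.5 = 0.025

0.025


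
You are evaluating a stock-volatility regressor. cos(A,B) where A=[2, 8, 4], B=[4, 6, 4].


A·B = 2·4 + 8·6 + 4·4 = 72
‖A‖ = √84 = 9.1652, ‖B‖ = √68 = 8.2462
cos = 72/(√84·√68) = 72/√5712 = 0.9527

0.9527


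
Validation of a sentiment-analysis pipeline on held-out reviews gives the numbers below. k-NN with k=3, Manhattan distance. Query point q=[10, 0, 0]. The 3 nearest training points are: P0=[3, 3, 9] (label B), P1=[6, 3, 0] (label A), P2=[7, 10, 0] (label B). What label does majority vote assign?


d(q,P0) = 19  (label B)
d(q,P1) = 7  (label A)
d(q,P2) = 13  (label B)
Votes: A=1, B=2
Majority → B

B


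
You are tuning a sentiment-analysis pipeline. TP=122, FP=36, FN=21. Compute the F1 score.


Precision = 122/158 = 0.7722
Recall = 122/143 = 0.8531
F1 = 2·P·R/(P+R) = 2·TP/(2·TP+FP+FN) = 244/(244+36+21) = 244/301 = 0.8106

0.8106


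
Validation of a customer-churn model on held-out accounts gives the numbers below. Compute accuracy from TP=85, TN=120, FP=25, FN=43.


Accuracy = (TP+TN)/(TP+TN+FP+FN)
= (85+120)/(273)
= 205/273 = 75.09%

75.09%


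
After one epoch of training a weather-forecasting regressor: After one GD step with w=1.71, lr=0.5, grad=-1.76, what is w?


w_new = w - α·∇
= 1.71 - 0.5·-1.76
= 1.71 + 0.88
= 2.59

2.59


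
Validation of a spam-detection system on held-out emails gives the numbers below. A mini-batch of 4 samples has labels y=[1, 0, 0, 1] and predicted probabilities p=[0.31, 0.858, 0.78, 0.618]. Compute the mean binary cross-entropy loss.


L[0] = -ln(0.31) = 1.1712
L[1] = -ln(1-0.858) = -ln(0.142) = 1.9519
L[2] = -ln(1-0.78) = -ln(0.22) = 1.5141
L[3] = -ln(0.618) = 0.4813
mean = (1.1712 + 1.9519 + 1.5141 + 0.4813)/4 = 1.2796

1.2796


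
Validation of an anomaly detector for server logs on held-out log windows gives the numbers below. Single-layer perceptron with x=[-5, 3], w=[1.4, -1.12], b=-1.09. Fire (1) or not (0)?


z = (-5)·(1.4) + (3)·(-1.12) - 1.09
  = -11.45
step(z) = 0 (z<0)

0


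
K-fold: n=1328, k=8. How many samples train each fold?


Fold size = 1328/8 = 166
Training per fold = 1328 - 166 = 1162

1162


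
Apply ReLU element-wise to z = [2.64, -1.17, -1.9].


ReLU(2.64) = max(0, 2.64) = 2.64
ReLU(-1.17) = max(0, -1.17) = 0.0
ReLU(-1.9) = max(0, -1.9) = 0.0
result = [2.64, 0.0, 0.0]

[2.64, 0.0, 0.0]


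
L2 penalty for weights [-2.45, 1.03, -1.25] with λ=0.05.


‖w‖₂² = (-2.45)² + (1.03)² + (-1.25)²
     = 6.0025 + 1.0609 + 1.5625
     = 8.6259
λ·‖w‖₂² = 0.05·8.6259 = 0.431295

0.431295


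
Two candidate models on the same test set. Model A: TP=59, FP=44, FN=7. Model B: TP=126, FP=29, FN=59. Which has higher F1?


Model A: P=59/103=0.5728, R=59/66=0.8939, F1=2PR/(P+R)=2TP/(2TP+FP+FN)=118/169=0.6982
Model B: P=126/155=0.8129, R=126/185=0.6811, F1=2PR/(P+R)=2TP/(2TP+FP+FN)=252/340=0.7412
0.6982 < 0.7412 → Model B

Model B


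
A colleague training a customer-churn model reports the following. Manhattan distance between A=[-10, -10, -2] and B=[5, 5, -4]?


d = |-10-5| + |-10-5| + |-2+ 4|
  = 15 + 15 + 2
  = 32

32


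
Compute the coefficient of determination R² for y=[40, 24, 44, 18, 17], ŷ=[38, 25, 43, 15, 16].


ȳ = 28.6
SS_res = Σ(y-ŷ)² = 16
SS_tot = Σ(y-ȳ)² = 635.2
R² = 1 - SS_res/SS_tot = 1 - 0.0252 = 0.9748

0.9748


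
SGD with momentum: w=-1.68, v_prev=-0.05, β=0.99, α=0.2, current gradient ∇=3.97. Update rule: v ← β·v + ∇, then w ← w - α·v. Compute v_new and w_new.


v_new = 0.99·-0.05 + 3.97 = -0.0495 + 3.97 = 3.9205
w_new = -1.68 - 0.2·3.9205 = -1.68 - 0.7841 = -2.4641

v_new=3.9205, w_new=-2.4641


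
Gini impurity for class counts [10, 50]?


Probabilities: [10/60, 50/60] ≈ [0.1667, 0.8333]
Σpᵢ² = (100 + 2500)/60² = 2600/3600
Gini = 1 - Σpᵢ² = 1 - 2600/3600 = 0.2778

0.2778


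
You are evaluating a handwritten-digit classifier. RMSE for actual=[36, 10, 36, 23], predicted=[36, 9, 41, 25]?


MSE = 30/4 = 7.5
RMSE = √(30/4) = 2.7386

2.7386


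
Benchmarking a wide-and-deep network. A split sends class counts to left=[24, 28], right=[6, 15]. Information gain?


Parent = [30, 43], H_parent = 0.977
H_left = 0.9957 (n=52), H_right = 0.8631 (n=21)
H_children = (52/73)·0.9957 + (21/73)·0.8631 = 0.9576
IG = 0.977 - 0.9576 = 0.0194

0.0194


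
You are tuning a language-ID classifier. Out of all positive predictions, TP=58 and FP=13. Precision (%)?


Precision = TP/(TP+FP)
= 58/(58+13)
= 58/71 = 81.69%

81.69%


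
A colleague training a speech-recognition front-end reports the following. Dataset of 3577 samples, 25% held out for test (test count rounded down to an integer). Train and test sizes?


Test = ⌊3577·25/100⌋ = 894
Train = 3577 - 894 = 2683

Train: 2683, Test: 894


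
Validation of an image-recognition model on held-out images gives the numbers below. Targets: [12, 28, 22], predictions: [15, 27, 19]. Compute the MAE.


Absolute errors: |12-15|=3, |28-27|=1, |22-19|=3
Sum = 7
MAE = 7/3 = 7/3

7/3


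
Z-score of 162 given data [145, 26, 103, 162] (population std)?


μ = 109, σ = 52.5119
z = (162 - 109)/52.5119 = 1.0093

1.0093


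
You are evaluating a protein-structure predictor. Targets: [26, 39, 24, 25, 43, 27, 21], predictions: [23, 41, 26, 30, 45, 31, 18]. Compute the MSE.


Squared errors: (26-23)²=9, (39-41)²=4, (24-26)²=4, (25-30)²=25, (43-45)²=4, (27-31)²=16, (21-18)²=9
Sum = 71
MSE = 71/7 = 71/7

71/7


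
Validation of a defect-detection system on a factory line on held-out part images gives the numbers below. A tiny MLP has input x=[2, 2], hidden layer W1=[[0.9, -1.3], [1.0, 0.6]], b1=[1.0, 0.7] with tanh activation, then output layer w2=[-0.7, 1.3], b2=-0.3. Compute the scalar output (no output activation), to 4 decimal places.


z1[0] = (0.9)·(2) + (-1.3)·(2) + 1.0 = 0.2
z1[1] = (1.0)·(2) + (0.6)·(2) + 0.7 = 3.9
h = tanh(z1) = [0.1974, 0.9992]
output = (-0.7)·(0.1974) + (1.3)·(0.9992) - 0.3 = 0.8608

0.8608


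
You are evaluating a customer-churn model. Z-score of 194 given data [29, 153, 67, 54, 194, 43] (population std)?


μ = 90, σ = 61.2917
z = (194 - 90)/61.2917 = 1.6968

1.6968


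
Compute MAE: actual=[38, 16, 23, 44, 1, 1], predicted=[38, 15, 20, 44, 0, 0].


Absolute errors: |38-38|=0, |16-15|=1, |23-20|=3, |44-44|=0, |1-0|=1, |1-0|=1
Sum = 6
MAE = 6/6 = 1

1


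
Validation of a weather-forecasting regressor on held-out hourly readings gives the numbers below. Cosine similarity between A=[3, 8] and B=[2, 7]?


A·B = 3·2 + 8·7 = 62
‖A‖ = √73 = 8.544, ‖B‖ = √53 = 7.2801
cos = 62/(√73·√53) = 62/√3869 = 0.9968

0.9968


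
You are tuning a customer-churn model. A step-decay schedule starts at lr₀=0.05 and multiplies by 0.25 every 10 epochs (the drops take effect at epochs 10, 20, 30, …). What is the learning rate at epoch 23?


n_drops = ⌊23/10⌋ = 2
lr = 0.05·0.25^2 = 0.05·0.0625 = 0.003125

0.003125


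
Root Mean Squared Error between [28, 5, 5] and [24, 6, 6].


MSE = 18/3 = 6
RMSE = √(18/3) = 2.4495

2.4495


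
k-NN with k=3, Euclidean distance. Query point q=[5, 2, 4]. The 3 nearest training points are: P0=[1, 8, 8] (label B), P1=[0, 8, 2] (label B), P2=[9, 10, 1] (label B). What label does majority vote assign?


d(q,P0) = 8.2462  (label B)
d(q,P1) = 8.0623  (label B)
d(q,P2) = 9.434  (label B)
Votes: A=0, B=3
Majority → B

B


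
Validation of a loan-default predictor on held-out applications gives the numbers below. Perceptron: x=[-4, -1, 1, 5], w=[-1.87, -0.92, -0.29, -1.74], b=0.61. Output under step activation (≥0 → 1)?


z = (-4)·(-1.87) + (-1)·(-0.92) + (1)·(-0.29) + (5)·(-1.74) + 0.61
  = 0.02
step(z) = 1 (z≥0)

1


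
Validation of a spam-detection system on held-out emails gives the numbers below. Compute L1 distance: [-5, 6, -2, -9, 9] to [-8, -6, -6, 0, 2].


d = |-5+ 8| + |6+ 6| + |-2+ 6| + |-9-0| + |9-2|
  = 3 + 12 + 4 + 9 + 7
  = 35

35


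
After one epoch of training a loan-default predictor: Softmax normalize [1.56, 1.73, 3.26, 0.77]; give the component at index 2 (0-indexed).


Exponentials: e^1.56=4.7588, e^1.73=5.6407, e^3.26=26.0495, e^0.77=2.1598
Sum = 38.6088
Softmax = [0.1233, 0.1461, 0.6747, 0.0559]
p[2] = 26.0495/38.6088 = 0.6747

0.6747


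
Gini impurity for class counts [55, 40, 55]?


Probabilities: [55/150, 40/150, 55/150] ≈ [0.3667, 0.2667, 0.3667]
Σpᵢ² = (3025 + 1600 + 3025)/150² = 7650/22500
Gini = 1 - Σpᵢ² = 1 - 7650/22500 = 0.66

0.66


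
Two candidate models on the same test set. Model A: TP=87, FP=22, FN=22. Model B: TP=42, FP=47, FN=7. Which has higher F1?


Model A: P=87/109=0.7982, R=87/109=0.7982, F1=2PR/(P+R)=2TP/(2TP+FP+FN)=174/218=0.7982
Model B: P=42/89=0.4719, R=42/49=0.8571, F1=2PR/(P+R)=2TP/(2TP+FP+FN)=84/138=0.6087
0.7982 > 0.6087 → Model A

Model A


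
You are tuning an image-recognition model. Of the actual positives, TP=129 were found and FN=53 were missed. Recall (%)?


Recall = TP/(TP+FN)
= 129/(129+53)
= 129/182 = 70.88%

70.88%


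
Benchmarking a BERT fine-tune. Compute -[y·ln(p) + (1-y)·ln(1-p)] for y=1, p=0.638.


BCE = -[y·ln(p) + (1-y)·ln(1-p)]
= -1·ln(0.638) - 0
= -ln(0.638) = 0.4494

0.4494


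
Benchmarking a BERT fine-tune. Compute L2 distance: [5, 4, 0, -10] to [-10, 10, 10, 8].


d = √((5+ 10)² + (4-10)² + (0-10)² + (-10-8)²)
  = √(225 + 36 + 100 + 324)
  = √685 = 26.1725

26.1725


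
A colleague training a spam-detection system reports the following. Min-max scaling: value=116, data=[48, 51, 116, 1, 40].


min=1, max=116
(116-1)/(116-1) = 115/115 = 1.0

1.0


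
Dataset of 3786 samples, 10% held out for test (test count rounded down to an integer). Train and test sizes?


Test = ⌊3786·10/100⌋ = 378
Train = 3786 - 378 = 3408

Train: 3408, Test: 378


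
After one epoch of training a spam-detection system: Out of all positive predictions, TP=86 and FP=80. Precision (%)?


Precision = TP/(TP+FP)
= 86/(86+80)
= 86/166 = 51.81%

51.81%


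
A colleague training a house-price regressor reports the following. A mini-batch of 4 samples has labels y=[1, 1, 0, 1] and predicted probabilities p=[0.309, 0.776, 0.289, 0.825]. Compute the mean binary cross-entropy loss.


L[0] = -ln(0.309) = 1.1744
L[1] = -ln(0.776) = 0.2536
L[2] = -ln(1-0.289) = -ln(0.711) = 0.3411
L[3] = -ln(0.825) = 0.1924
mean = (1.1744 + 0.2536 + 0.3411 + 0.1924)/4 = 0.4904

0.4904


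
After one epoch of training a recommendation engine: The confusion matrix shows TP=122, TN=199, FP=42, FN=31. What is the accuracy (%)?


Accuracy = (TP+TN)/(TP+TN+FP+FN)
= (122+199)/(394)
= 321/394 = 81.47%

81.47%


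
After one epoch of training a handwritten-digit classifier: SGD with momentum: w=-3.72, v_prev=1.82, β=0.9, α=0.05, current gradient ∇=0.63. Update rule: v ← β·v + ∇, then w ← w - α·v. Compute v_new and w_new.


v_new = 0.9·1.82 + 0.63 = 1.638 + 0.63 = 2.268
w_new = -3.72 - 0.05·2.268 = -3.72 - 0.1134 = -3.8334

v_new=2.268, w_new=-3.8334


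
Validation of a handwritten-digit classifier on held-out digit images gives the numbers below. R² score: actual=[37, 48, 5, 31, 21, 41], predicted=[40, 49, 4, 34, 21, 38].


ȳ = 30.5
SS_res = Σ(y-ŷ)² = 29
SS_tot = Σ(y-ȳ)² = 1199.5
R² = 1 - SS_res/SS_tot = 1 - 0.0242 = 0.9758

0.9758


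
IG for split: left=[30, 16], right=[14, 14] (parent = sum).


Parent = [44, 30], H_parent = 0.974
H_left = 0.9321 (n=46), H_right = 1 (n=28)
H_children = (46/74)·0.9321 + (28/74)·1 = 0.9578
IG = 0.974 - 0.9578 = 0.0162

0.0162


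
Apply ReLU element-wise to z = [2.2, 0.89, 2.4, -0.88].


ReLU(2.2) = max(0, 2.2) = 2.2
ReLU(0.89) = max(0, 0.89) = 0.89
ReLU(2.4) = max(0, 2.4) = 2.4
ReLU(-0.88) = max(0, -0.88) = 0.0
result = [2.2, 0.89, 2.4, 0.0]

[2.2, 0.89, 2.4, 0.0]


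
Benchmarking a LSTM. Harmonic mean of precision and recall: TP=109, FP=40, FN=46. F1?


Precision = 109/149 = 0.7315
Recall = 109/155 = 0.7032
F1 = 2·P·R/(P+R) = 2·TP/(2·TP+FP+FN) = 218/(218+40+46) = 218/304 = 0.7171

0.7171


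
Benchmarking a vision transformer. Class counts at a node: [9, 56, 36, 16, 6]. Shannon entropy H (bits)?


Probabilities: [9/123, 56/123, 36/123, 16/123, 6/123] ≈ [0.0732, 0.4553, 0.2927, 0.1301, 0.0488]
H = -((9/123)·log₂(9/123) + (56/123)·log₂(56/123) + (36/123)·log₂(36/123) + (16/123)·log₂(16/123) + (6/123)·log₂(6/123))
  = 1.907 bits

1.907 bits


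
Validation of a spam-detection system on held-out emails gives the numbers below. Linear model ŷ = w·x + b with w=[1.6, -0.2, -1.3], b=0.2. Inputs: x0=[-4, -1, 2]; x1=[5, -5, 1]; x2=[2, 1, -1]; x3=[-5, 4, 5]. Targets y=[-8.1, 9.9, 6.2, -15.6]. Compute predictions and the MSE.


ŷ0 = (1.6)·(-4) + (-0.2)·(-1) + (-1.3)·(2) + 0.2 = -8.6
ŷ1 = (1.6)·(5) + (-0.2)·(-5) + (-1.3)·(1) + 0.2 = 7.9
ŷ2 = (1.6)·(2) + (-0.2)·(1) + (-1.3)·(-1) + 0.2 = 4.5
ŷ3 = (1.6)·(-5) + (-0.2)·(4) + (-1.3)·(5) + 0.2 = -15.1
errors² = [0.25, 4.0, 2.89, 0.25]
MSE = 7.3900/4 = 1.8475

1.8475


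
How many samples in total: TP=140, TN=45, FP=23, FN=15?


Total = TP + TN + FP + FN
= 140 + 45 + 23 + 15
= 223
(Predicted positive: 163, predicted negative: 60)

223


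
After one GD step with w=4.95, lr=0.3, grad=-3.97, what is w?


w_new = w - α·∇
= 4.95 - 0.3·-3.97
= 4.95 + 1.191
= 6.141

6.141


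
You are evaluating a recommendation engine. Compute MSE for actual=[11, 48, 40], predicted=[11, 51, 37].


Squared errors: (11-11)²=0, (48-51)²=9, (40-37)²=9
Sum = 18
MSE = 18/3 = 6

6


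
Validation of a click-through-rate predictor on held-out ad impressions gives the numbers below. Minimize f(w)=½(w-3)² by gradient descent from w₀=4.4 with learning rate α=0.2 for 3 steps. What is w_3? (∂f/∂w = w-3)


step 1: grad = 4.4-3 = 1.4; w = 4.4 - 0.2·(1.4) = 4.12
step 2: grad = 4.12-3 = 1.12; w = 4.12 - 0.2·(1.12) = 3.896
step 3: grad = 3.896-3 = 0.896; w = 3.896 - 0.2·(0.896) = 3.7168

3.7168


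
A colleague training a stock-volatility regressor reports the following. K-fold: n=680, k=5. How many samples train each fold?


Fold size = 680/5 = 136
Training per fold = 680 - 136 = 544

544


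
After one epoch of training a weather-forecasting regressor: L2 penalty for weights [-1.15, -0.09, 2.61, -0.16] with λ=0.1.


‖w‖₂² = (-1.15)² + (-0.09)² + (2.61)² + (-0.16)²
     = 1.3225 + 0.0081 + 6.8121 + 0.0256
     = 8.1683
λ·‖w‖₂² = 0.1·8.1683 = 0.81683

0.81683


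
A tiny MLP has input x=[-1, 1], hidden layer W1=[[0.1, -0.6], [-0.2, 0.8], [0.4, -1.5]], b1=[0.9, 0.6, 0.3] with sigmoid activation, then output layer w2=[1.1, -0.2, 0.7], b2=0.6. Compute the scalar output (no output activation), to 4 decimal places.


z1[0] = (0.1)·(-1) + (-0.6)·(1) + 0.9 = 0.2
z1[1] = (-0.2)·(-1) + (0.8)·(1) + 0.6 = 1.6
z1[2] = (0.4)·(-1) + (-1.5)·(1) + 0.3 = -1.6
h = sigmoid(z1) = [0.5498, 0.832, 0.168]
output = (1.1)·(0.5498) + (-0.2)·(0.832) + (0.7)·(0.168) + 0.6 = 1.156

1.156


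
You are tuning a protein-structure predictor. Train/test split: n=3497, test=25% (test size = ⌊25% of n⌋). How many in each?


Test = ⌊3497·25/100⌋ = 874
Train = 3497 - 874 = 2623

Train: 2623, Test: 874


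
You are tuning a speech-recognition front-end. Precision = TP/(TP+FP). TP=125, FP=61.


Precision = TP/(TP+FP)
= 125/(125+61)
= 125/186 = 67.2%

67.2%


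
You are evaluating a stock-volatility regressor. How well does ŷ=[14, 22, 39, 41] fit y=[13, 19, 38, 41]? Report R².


ȳ = 27.75
SS_res = Σ(y-ŷ)² = 11
SS_tot = Σ(y-ȳ)² = 574.75
R² = 1 - SS_res/SS_tot = 1 - 0.0191 = 0.9809

0.9809


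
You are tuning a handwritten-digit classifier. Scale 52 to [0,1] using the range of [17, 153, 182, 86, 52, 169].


min=17, max=182
(52-17)/(182-17) = 35/165 = 0.2121

0.2121


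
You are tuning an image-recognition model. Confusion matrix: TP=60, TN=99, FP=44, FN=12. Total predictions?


Total = TP + TN + FP + FN
= 60 + 99 + 44 + 12
= 215
(Predicted positive: 104, predicted negative: 111)

215


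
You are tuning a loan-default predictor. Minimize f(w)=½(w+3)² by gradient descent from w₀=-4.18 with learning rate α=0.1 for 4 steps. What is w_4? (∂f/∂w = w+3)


step 1: grad = -4.18+3 = -1.18; w = -4.18 - 0.1·(-1.18) = -4.062
step 2: grad = -4.062+3 = -1.062; w = -4.062 - 0.1·(-1.062) = -3.9558
step 3: grad = -3.9558+3 = -0.9558; w = -3.9558 - 0.1·(-0.9558) = -3.86022
step 4: grad = -3.86022+3 = -0.86022; w = -3.86022 - 0.1·(-0.86022) = -3.774198

-3.774198


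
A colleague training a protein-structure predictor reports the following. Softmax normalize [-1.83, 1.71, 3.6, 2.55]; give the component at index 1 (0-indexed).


Exponentials: e^-1.83=0.1604, e^1.71=5.529, e^3.6=36.5982, e^2.55=12.8071
Sum = 55.0947
Softmax = [0.0029, 0.1004, 0.6643, 0.2325]
p[1] = 5.529/55.0947 = 0.1004

0.1004


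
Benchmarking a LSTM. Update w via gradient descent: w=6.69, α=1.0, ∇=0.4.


w_new = w - α·∇
= 6.69 - 1.0·0.4
= 6.69 - 0.4
= 6.29

6.29


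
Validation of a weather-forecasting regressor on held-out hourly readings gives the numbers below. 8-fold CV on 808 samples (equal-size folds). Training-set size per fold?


Fold size = 808/8 = 101
Training per fold = 808 - 101 = 707

707


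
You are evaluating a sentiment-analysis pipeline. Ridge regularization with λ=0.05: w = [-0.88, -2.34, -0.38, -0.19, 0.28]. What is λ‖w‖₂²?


‖w‖₂² = (-0.88)² + (-2.34)² + (-0.38)² + (-0.19)² + (0.28)²
     = 0.7744 + 5.4756 + 0.1444 + 0.0361 + 0.0784
     = 6.5089
λ·‖w‖₂² = 0.05·6.5089 = 0.325445

0.325445


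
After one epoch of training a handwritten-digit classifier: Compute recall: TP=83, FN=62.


Recall = TP/(TP+FN)
= 83/(83+62)
= 83/145 = 57.24%

57.24%


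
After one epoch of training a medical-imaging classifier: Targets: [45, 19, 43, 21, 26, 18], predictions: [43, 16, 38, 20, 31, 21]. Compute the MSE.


Squared errors: (45-43)²=4, (19-16)²=9, (43-38)²=25, (21-20)²=1, (26-31)²=25, (18-21)²=9
Sum = 73
MSE = 73/6 = 73/6

73/6


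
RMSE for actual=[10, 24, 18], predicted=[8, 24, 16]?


MSE = 8/3 = 2.6667
RMSE = √(8/3) = 1.633

1.633


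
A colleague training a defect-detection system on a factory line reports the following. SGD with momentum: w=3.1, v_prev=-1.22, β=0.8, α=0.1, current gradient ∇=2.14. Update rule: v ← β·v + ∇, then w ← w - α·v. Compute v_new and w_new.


v_new = 0.8·-1.22 + 2.14 = -0.976 + 2.14 = 1.164
w_new = 3.1 - 0.1·1.164 = 3.1 - 0.1164 = 2.9836

v_new=1.164, w_new=2.9836


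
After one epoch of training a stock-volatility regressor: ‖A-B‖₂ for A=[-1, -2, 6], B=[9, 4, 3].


d = √((-1-9)² + (-2-4)² + (6-3)²)
  = √(100 + 36 + 9)
  = √145 = 12.0416

12.0416


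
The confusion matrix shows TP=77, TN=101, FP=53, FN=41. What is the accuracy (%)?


Accuracy = (TP+TN)/(TP+TN+FP+FN)
= (77+101)/(272)
= 178/272 = 65.44%

65.44%


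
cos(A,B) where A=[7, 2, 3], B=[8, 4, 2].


A·B = 7·8 + 2·4 + 3·2 = 70
‖A‖ = √62 = 7.874, ‖B‖ = √84 = 9.1652
cos = 70/(√62·√84) = 70/√5208 = 0.97

0.97


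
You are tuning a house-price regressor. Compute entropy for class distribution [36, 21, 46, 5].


Probabilities: [36/108, 21/108, 46/108, 5/108] ≈ [0.3333, 0.1944, 0.4259, 0.0463]
H = -((36/108)·log₂(36/108) + (21/108)·log₂(21/108) + (46/108)·log₂(46/108) + (5/108)·log₂(5/108))
  = 1.7174 bits

1.7174 bits


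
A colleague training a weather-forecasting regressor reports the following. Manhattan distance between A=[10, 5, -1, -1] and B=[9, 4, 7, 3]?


d = |10-9| + |5-4| + |-1-7| + |-1-3|
  = 1 + 1 + 8 + 4
  = 14

14


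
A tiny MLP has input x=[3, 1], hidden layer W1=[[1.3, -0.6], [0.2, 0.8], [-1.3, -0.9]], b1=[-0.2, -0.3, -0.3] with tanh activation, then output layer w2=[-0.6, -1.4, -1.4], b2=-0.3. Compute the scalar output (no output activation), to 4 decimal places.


z1[0] = (1.3)·(3) + (-0.6)·(1) - 0.2 = 3.1
z1[1] = (0.2)·(3) + (0.8)·(1) - 0.3 = 1.1
z1[2] = (-1.3)·(3) + (-0.9)·(1) - 0.3 = -5.1
h = tanh(z1) = [0.9959, 0.8005, -0.9999]
output = (-0.6)·(0.9959) + (-1.4)·(0.8005) + (-1.4)·(-0.9999) - 0.3 = -0.6184

-0.6184


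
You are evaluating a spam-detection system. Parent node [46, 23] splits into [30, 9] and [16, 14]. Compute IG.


Parent = [46, 23], H_parent = 0.9183
H_left = 0.7793 (n=39), H_right = 0.9968 (n=30)
H_children = (39/69)·0.7793 + (30/69)·0.9968 = 0.8739
IG = 0.9183 - 0.8739 = 0.0444

0.0444


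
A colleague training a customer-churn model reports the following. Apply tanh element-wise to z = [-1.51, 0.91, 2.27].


tanh(-1.51) = -0.9069
tanh(0.91) = 0.7211
tanh(2.27) = 0.9789
result = [-0.9069, 0.7211, 0.9789]

[-0.9069, 0.7211, 0.9789]


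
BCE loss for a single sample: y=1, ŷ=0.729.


BCE = -[y·ln(p) + (1-y)·ln(1-p)]
= -1·ln(0.729) - 0
= -ln(0.729) = 0.3161

0.3161


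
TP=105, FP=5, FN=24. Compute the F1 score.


Precision = 105/110 = 0.9545
Recall = 105/129 = 0.814
F1 = 2·P·R/(P+R) = 2·TP/(2·TP+FP+FN) = 210/(210+5+24) = 210/239 = 0.8787

0.8787


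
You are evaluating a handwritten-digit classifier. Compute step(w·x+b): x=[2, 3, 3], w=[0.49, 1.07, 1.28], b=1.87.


z = (2)·(0.49) + (3)·(1.07) + (3)·(1.28) + 1.87
  = 9.9
step(z) = 1 (z≥0)

1


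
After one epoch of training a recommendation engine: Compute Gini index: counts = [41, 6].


Probabilities: [41/47, 6/47] ≈ [0.8723, 0.1277]
Σpᵢ² = (1681 + 36)/47² = 1717/2209
Gini = 1 - Σpᵢ² = 1 - 1717/2209 = 0.2227

0.2227


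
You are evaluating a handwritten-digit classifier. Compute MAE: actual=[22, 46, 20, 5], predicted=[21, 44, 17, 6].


Absolute errors: |22-21|=1, |46-44|=2, |20-17|=3, |5-6|=1
Sum = 7
MAE = 7/4 = 7/4

7/4


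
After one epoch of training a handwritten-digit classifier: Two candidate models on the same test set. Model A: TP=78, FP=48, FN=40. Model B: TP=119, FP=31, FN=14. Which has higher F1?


Model A: P=78/126=0.619, R=78/118=0.661, F1=2PR/(P+R)=2TP/(2TP+FP+FN)=156/244=0.6393
Model B: P=119/150=0.7933, R=119/133=0.8947, F1=2PR/(P+R)=2TP/(2TP+FP+FN)=238/283=0.841
0.6393 < 0.841 → Model B

Model B


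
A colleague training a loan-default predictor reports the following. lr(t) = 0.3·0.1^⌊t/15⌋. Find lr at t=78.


n_drops = ⌊78/15⌋ = 5
lr = 0.3·0.1^5 = 0.3·0.00001 = 0.000003

0.000003


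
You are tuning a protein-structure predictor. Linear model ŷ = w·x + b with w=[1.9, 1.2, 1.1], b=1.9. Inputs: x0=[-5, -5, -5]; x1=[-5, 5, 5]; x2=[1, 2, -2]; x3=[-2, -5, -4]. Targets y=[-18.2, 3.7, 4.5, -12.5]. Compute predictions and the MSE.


ŷ0 = (1.9)·(-5) + (1.2)·(-5) + (1.1)·(-5) + 1.9 = -19.1
ŷ1 = (1.9)·(-5) + (1.2)·(5) + (1.1)·(5) + 1.9 = 3.9
ŷ2 = (1.9)·(1) + (1.2)·(2) + (1.1)·(-2) + 1.9 = 4.0
ŷ3 = (1.9)·(-2) + (1.2)·(-5) + (1.1)·(-4) + 1.9 = -12.3
errors² = [0.81, 0.04, 0.25, 0.04]
MSE = 1.1400/4 = 0.285

0.285


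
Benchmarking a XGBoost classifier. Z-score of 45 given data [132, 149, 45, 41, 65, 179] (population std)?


μ = 101.8333, σ = 53.8158
z = (45 - 101.8333)/53.8158 = -1.0561

-1.0561


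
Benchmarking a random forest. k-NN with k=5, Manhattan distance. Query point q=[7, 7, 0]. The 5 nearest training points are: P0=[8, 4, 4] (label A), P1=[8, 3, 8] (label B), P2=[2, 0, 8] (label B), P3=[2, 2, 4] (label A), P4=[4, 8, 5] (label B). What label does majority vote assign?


d(q,P0) = 8  (label A)
d(q,P1) = 13  (label B)
d(q,P2) = 20  (label B)
d(q,P3) = 14  (label A)
d(q,P4) = 9  (label B)
Votes: A=2, B=3
Majority → B

B


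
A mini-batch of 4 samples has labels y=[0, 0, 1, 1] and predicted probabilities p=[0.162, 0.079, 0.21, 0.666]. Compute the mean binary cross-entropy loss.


L[0] = -ln(1-0.162) = -ln(0.838) = 0.1767
L[1] = -ln(1-0.079) = -ln(0.921) = 0.0823
L[2] = -ln(0.21) = 1.5606
L[3] = -ln(0.666) = 0.4065
mean = (0.1767 + 0.0823 + 1.5606 + 0.4065)/4 = 0.5565

0.5565
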